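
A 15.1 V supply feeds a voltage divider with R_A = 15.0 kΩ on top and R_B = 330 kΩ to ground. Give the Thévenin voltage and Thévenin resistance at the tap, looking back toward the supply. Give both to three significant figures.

V_th = 14.4 V, R_th = 14.3 kΩ

V_th is the open-circuit tap voltage: 15.1 × 330/(15.0 + 330) = 14.4 V.
With the supply zeroed, R_A and R_B appear in parallel from the tap: R_th = R_A‖R_B = (15.0 × 330)/345.0 = 14.3 kΩ.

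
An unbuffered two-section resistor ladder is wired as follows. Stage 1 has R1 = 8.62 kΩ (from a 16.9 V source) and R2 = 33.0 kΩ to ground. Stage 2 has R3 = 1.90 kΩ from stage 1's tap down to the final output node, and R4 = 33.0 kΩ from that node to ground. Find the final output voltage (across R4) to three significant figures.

V_out ≈ 10.6 V

Stage 2 presents R3+R4 = 34.90 kΩ as a load on stage 1's tap.
Stage 1's lower leg becomes R2‖(R3+R4) = 16.96 kΩ, so V_mid = 16.9 × 16.96/25.58 = 11.21 V.
Stage 2 is itself unloaded: V_out = V_mid × R4/(R3+R4) = 11.21 × 33.0/34.90 = 10.6 V.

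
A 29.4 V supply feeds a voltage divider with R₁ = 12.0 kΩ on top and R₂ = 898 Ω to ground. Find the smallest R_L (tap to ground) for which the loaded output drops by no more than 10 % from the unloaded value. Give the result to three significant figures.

Output resistance R_th = R₁‖R₂ = (12000 × 898)/12900 = 835.5 Ω.
The fractional drop is R_th/(R_th + R_L); requiring this ≤ 0.100 gives R_L ≥ R_th(1/0.100 − 1) = 835.5 × 9.000 = 7.52 kΩ.

R_L(min) ≈ 7.52 kΩ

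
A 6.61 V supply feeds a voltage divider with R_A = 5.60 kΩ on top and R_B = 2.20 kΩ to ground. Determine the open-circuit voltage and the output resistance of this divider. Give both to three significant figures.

V_th = 1.86 V, R_th = 1.58 kΩ

V_th is the open-circuit tap voltage: 6.61 × 2.20/(5.60 + 2.20) = 1.86 V.
With the supply zeroed, R_A and R_B appear in parallel from the tap: R_th = R_A‖R_B = (5.60 × 2.20)/7.800 = 1.58 kΩ.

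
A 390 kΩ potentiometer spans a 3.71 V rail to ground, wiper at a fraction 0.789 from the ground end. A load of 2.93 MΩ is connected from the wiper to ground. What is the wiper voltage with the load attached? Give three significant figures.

The wiper splits the pot into (1−α)R = 82.29 kΩ above and αR = 307.7 kΩ below.
Lower section ‖ load = 278.5 kΩ.
V_wiper = 3.71 × 278.5/(82.29 + 278.5) = 2.86 V.

V ≈ 2.86 V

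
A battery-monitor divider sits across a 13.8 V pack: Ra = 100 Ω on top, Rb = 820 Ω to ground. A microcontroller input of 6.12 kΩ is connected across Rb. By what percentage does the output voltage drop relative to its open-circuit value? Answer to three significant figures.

1.44 %

The divider's output (Thévenin) resistance is Ra‖Rb = 89.13 Ω.
Fractional drop under load = R_th/(R_th + R_L) = 89.13 / (89.13 + 6120) = 0.01435.
So the output falls by 1.44 %.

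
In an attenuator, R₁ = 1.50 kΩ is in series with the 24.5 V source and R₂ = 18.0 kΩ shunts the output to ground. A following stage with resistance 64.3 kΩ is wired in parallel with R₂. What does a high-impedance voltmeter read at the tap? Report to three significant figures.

The load sits in parallel with R₂: R₂‖R_L = (18.0 × 64.3) / (18.0 + 64.3) = 14.06 kΩ.
V_out = 24.5 × 14.06 / (1.50 + 14.06) = 24.5 × 14.06/15.56 = 22.1 V.

V_out ≈ 22.1 V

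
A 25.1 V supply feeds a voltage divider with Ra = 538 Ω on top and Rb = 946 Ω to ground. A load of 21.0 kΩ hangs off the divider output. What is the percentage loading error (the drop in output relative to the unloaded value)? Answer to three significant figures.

1.61 %

The divider's output (Thévenin) resistance is Ra‖Rb = 343.0 Ω.
Fractional drop under load = R_th/(R_th + R_L) = 343.0 / (343.0 + 21000) = 0.01607.
So the output falls by 1.61 %.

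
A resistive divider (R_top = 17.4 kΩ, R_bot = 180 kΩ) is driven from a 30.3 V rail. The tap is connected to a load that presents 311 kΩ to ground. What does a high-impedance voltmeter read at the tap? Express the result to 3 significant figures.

The load sits in parallel with R_bot: R_bot‖R_L = (180 × 311) / (180 + 311) = 114.0 kΩ.
V_out = 30.3 × 114.0 / (17.4 + 114.0) = 30.3 × 114.0/131.4 = 26.3 V.
(Unloaded it would have been 27.6 V.)

V_out ≈ 26.3 V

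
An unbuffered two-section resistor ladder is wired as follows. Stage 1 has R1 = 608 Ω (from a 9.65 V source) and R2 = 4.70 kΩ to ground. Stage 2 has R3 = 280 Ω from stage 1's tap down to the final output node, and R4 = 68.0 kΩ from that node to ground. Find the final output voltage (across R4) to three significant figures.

V_out ≈ 8.44 V

Stage 2 presents R3+R4 = 68280 Ω as a load on stage 1's tap.
Stage 1's lower leg becomes R2‖(R3+R4) = 4397 Ω, so V_mid = 9.65 × 4397/5005 = 8.478 V.
Stage 2 is itself unloaded: V_out = V_mid × R4/(R3+R4) = 8.478 × 68000/68280 = 8.44 V.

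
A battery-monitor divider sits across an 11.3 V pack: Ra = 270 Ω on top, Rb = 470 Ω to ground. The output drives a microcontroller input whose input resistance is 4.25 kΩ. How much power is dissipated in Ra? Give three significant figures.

P ≈ 71.7 mW

Total resistance from the source is Ra + (Rb‖R_L) = 693.2 Ω, so I = 11.3/693.2 Ω = 16.30 mA.
P = I²·Ra = (16.30 mA)² × 270 Ω = 71.7 mW.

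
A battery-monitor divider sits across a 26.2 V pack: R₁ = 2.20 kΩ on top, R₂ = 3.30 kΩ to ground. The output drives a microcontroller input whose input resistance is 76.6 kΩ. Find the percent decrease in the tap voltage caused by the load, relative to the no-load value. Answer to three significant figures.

1.69 %

The divider's output (Thévenin) resistance is R₁‖R₂ = 1.320 kΩ.
Fractional drop under load = R_th/(R_th + R_L) = 1.320 / (1.320 + 76.6) = 0.01694.
So the output falls by 1.69 %.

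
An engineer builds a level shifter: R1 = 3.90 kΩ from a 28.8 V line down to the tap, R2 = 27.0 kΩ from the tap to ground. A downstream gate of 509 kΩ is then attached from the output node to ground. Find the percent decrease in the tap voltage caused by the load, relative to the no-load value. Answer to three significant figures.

The divider's output (Thévenin) resistance is R1‖R2 = 3.408 kΩ.
Fractional drop under load = R_th/(R_th + R_L) = 3.408 / (3.408 + 509) = 0.006650.
So the output falls by 0.665 %.

0.665 %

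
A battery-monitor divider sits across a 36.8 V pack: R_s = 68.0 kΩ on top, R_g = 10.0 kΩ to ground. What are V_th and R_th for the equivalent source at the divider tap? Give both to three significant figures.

V_th = 4.72 V, R_th = 8.72 kΩ

V_th is the open-circuit tap voltage: 36.8 × 10.0/(68.0 + 10.0) = 4.72 V.
With the supply zeroed, R_s and R_g appear in parallel from the tap: R_th = R_s‖R_g = (68.0 × 10.0)/78.00 = 8.72 kΩ.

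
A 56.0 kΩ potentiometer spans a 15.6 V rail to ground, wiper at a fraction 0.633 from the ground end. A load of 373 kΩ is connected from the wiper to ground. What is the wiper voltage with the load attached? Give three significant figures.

The wiper splits the pot into (1−α)R = 20.55 kΩ above and αR = 35.45 kΩ below.
Lower section ‖ load = 32.37 kΩ.
V_wiper = 15.6 × 32.37/(20.55 + 32.37) = 9.54 V.

V ≈ 9.54 V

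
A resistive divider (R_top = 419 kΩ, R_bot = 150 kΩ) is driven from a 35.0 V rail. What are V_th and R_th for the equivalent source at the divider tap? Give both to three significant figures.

V_th = 9.23 V, R_th = 110 kΩ

V_th is the open-circuit tap voltage: 35.0 × 150/(419 + 150) = 9.23 V.
With the supply zeroed, R_top and R_bot appear in parallel from the tap: R_th = R_top‖R_bot = (419 × 150)/569.0 = 110 kΩ.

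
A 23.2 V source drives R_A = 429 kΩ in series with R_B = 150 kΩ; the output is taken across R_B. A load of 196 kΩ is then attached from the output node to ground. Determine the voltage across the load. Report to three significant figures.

V_out ≈ 3.84 V

The load sits in parallel with R_B: R_B‖R_L = (150 × 196) / (150 + 196) = 84.97 kΩ.
V_out = 23.2 × 84.97 / (429 + 84.97) = 23.2 × 84.97/514.0 = 3.84 V.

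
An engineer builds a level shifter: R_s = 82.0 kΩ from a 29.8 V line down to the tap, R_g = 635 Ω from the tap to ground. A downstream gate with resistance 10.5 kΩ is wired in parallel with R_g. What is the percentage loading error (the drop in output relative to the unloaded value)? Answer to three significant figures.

5.66 %

The divider's output (Thévenin) resistance is R_s‖R_g = 630.1 Ω.
Fractional drop under load = R_th/(R_th + R_L) = 630.1 / (630.1 + 10500) = 0.05661.
So the output falls by 5.66 %.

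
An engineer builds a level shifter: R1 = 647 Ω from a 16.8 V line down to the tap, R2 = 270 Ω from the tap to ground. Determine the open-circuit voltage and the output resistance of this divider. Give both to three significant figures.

V_th = 4.95 V, R_th = 191 Ω

V_th is the open-circuit tap voltage: 16.8 × 270/(647 + 270) = 4.95 V.
With the supply zeroed, R1 and R2 appear in parallel from the tap: R_th = R1‖R2 = (647 × 270)/917.0 = 191 Ω.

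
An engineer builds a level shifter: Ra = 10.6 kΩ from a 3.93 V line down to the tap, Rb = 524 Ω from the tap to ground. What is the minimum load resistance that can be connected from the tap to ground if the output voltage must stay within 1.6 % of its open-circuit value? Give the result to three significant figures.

Output resistance R_th = Ra‖Rb = (10600 × 524)/11120 = 499.3 Ω.
The fractional drop is R_th/(R_th + R_L); requiring this ≤ 0.0160 gives R_L ≥ R_th(1/0.0160 − 1) = 499.3 × 61.50 = 30.7 kΩ.

R_L(min) ≈ 30.7 kΩ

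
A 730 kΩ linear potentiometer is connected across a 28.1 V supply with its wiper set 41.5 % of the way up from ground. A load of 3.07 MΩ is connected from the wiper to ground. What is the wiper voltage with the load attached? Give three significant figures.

The wiper splits the pot into (1−α)R = 427.1 kΩ above and αR = 302.9 kΩ below.
Lower section ‖ load = 275.7 kΩ.
V_wiper = 28.1 × 275.7/(427.1 + 275.7) = 11.0 V.

V ≈ 11.0 V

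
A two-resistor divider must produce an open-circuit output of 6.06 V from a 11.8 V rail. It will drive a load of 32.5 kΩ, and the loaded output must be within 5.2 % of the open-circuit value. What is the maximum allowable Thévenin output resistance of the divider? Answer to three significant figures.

R_th ≤ 1.78 kΩ

Loading drop = R_th/(R_th + R_L) ≤ 0.0520, so R_th ≤ R_L · ε/(1−ε) = 32.5 kΩ × 0.0520/0.9480 = 1.78 kΩ.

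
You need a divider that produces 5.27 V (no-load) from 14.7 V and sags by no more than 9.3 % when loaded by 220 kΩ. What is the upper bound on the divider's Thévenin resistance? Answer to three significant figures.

Loading drop = R_th/(R_th + R_L) ≤ 0.0930, so R_th ≤ R_L · ε/(1−ε) = 220 kΩ × 0.0930/0.9070 = 22.6 kΩ.
(Any R1, R2 with R2/(R1+R2) = 0.359 and R1‖R2 ≤ 22.6 kΩ will meet the spec.)

R_th ≤ 22.6 kΩ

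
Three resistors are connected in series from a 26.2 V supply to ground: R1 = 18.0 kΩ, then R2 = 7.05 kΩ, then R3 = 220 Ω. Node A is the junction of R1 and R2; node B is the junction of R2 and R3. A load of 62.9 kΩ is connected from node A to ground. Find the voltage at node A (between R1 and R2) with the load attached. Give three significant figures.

V ≈ 6.96 V

Below node A the series string R2+R3 = 7270 Ω sits in parallel with the 62900 Ω load: 6517 Ω.
V_A = 26.2 × 6517/(18000 + 6517) = 6.96 V.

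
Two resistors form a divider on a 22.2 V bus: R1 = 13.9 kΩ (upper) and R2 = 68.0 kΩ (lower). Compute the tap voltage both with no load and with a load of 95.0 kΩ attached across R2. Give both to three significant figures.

Unloaded: 18.4 V; loaded: 16.4 V

Open-circuit: V = 22.2 × 68.0/(13.9 + 68.0) = 18.4 V.
With the load, R2 becomes R2‖R_L = 39.63 kΩ, so V = 22.2 × 39.63/53.53 = 16.4 V.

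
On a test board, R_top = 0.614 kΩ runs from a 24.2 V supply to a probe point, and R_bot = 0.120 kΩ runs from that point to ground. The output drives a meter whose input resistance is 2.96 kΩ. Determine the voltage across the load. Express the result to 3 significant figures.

The load sits in parallel with R_bot: R_bot‖R_L = (120 × 2960) / (120 + 2960) = 115.3 Ω.
V_out = 24.2 × 115.3 / (614 + 115.3) = 24.2 × 115.3/729.3 = 3.83 V.

V_out ≈ 3.83 V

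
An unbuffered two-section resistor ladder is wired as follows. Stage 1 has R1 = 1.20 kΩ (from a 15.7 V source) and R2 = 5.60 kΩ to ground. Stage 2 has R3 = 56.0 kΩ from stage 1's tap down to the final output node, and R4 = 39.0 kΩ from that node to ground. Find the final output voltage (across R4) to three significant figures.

Stage 2 presents R3+R4 = 95.00 kΩ as a load on stage 1's tap.
Stage 1's lower leg becomes R2‖(R3+R4) = 5.288 kΩ, so V_mid = 15.7 × 5.288/6.488 = 12.80 V.
Stage 2 is itself unloaded: V_out = V_mid × R4/(R3+R4) = 12.80 × 39.0/95.00 = 5.25 V.

V_out ≈ 5.25 V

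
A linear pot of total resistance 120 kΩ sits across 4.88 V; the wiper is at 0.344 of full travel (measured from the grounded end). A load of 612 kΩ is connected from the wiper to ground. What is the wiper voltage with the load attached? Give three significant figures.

The wiper splits the pot into (1−α)R = 78.72 kΩ above and αR = 41.28 kΩ below.
Lower section ‖ load = 38.67 kΩ.
V_wiper = 4.88 × 38.67/(78.72 + 38.67) = 1.61 V.

V ≈ 1.61 V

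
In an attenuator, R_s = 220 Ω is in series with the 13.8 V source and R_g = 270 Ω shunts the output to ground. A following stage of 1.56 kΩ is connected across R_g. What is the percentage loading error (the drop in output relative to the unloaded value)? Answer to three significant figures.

The divider's output (Thévenin) resistance is R_s‖R_g = 121.2 Ω.
Fractional drop under load = R_th/(R_th + R_L) = 121.2 / (121.2 + 1560) = 0.07210.
So the output falls by 7.21 %.

7.21 %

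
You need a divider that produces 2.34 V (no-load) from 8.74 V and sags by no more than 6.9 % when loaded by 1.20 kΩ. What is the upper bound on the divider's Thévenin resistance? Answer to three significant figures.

R_th ≤ 88.9 Ω

Loading drop = R_th/(R_th + R_L) ≤ 0.0690, so R_th ≤ R_L · ε/(1−ε) = 1.20 kΩ × 0.0690/0.9310 = 88.9 Ω.
(Any R1, R2 with R2/(R1+R2) = 0.268 and R1‖R2 ≤ 88.9 Ω will meet the spec.)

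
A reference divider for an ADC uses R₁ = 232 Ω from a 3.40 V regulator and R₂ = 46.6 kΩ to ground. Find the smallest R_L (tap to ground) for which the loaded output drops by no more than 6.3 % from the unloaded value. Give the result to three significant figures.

R_L(min) ≈ 3.43 kΩ

Output resistance R_th = R₁‖R₂ = (232 × 46600)/46830 = 230.9 Ω.
The fractional drop is R_th/(R_th + R_L); requiring this ≤ 0.0630 gives R_L ≥ R_th(1/0.0630 − 1) = 230.9 × 14.87 = 3.43 kΩ.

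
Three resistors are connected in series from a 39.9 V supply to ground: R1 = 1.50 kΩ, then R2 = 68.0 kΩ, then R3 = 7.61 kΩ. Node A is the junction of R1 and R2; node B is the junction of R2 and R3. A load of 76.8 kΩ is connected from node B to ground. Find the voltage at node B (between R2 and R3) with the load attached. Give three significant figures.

At node B, R3 is in parallel with the load: R3‖R_L = 6.924 kΩ.
Below node A the resistance is R2 + (R3‖R_L) = 74.92 kΩ, so V_A = 39.9 × 74.92/76.42 = 39.12 V.
Then V_B = V_A × (R3‖R_L)/(R2 + R3‖R_L) = 39.12 × 6.924/74.92 = 3.61 V.

V ≈ 3.61 V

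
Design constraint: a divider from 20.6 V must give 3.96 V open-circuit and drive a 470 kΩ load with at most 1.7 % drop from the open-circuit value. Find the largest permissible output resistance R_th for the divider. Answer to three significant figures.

R_th ≤ 8.13 kΩ

Loading drop = R_th/(R_th + R_L) ≤ 0.0170, so R_th ≤ R_L · ε/(1−ε) = 470 kΩ × 0.0170/0.9830 = 8.13 kΩ.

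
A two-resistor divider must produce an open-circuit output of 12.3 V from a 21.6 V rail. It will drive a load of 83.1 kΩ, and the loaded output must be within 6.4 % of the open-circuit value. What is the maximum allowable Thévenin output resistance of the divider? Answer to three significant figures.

Loading drop = R_th/(R_th + R_L) ≤ 0.0640, so R_th ≤ R_L · ε/(1−ε) = 83.1 kΩ × 0.0640/0.9360 = 5.68 kΩ.
(Any R1, R2 with R2/(R1+R2) = 0.569 and R1‖R2 ≤ 5.68 kΩ will meet the spec.)

R_th ≤ 5.68 kΩ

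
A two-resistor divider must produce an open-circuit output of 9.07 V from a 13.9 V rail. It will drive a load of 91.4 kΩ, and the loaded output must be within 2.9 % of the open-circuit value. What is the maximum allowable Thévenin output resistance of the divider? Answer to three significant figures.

R_th ≤ 2.73 kΩ

Loading drop = R_th/(R_th + R_L) ≤ 0.0290, so R_th ≤ R_L · ε/(1−ε) = 91.4 kΩ × 0.0290/0.9710 = 2.73 kΩ.
(Any R1, R2 with R2/(R1+R2) = 0.653 and R1‖R2 ≤ 2.73 kΩ will meet the spec.)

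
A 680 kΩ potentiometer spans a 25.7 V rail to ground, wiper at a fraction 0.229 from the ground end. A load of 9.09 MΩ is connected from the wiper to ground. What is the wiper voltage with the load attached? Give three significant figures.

V ≈ 5.81 V

The wiper splits the pot into (1−α)R = 524.3 kΩ above and αR = 155.7 kΩ below.
Lower section ‖ load = 153.1 kΩ.
V_wiper = 25.7 × 153.1/(524.3 + 153.1) = 5.81 V.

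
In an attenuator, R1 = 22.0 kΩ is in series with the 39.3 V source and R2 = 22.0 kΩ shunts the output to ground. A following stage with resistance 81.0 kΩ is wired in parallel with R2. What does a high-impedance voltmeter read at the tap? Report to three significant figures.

The load sits in parallel with R2: R2‖R_L = (22.0 × 81.0) / (22.0 + 81.0) = 17.30 kΩ.
V_out = 39.3 × 17.30 / (22.0 + 17.30) = 39.3 × 17.30/39.30 = 17.3 V.
(Unloaded it would have been 19.6 V.)

V_out ≈ 17.3 V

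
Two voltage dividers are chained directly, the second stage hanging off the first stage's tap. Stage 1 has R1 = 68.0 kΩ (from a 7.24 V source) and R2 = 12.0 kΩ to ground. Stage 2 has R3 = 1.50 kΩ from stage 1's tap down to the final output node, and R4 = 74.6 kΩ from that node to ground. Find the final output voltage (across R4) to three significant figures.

Stage 2 presents R3+R4 = 76.10 kΩ as a load on stage 1's tap.
Stage 1's lower leg becomes R2‖(R3+R4) = 10.37 kΩ, so V_mid = 7.24 × 10.37/78.37 = 0.9576 V.
Stage 2 is itself unloaded: V_out = V_mid × R4/(R3+R4) = 0.9576 × 74.6/76.10 = 0.939 V.

V_out ≈ 0.939 V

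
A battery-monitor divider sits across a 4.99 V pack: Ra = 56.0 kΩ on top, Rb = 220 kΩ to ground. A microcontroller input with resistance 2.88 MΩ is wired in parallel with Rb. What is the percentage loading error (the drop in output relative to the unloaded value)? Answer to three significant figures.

The divider's output (Thévenin) resistance is Ra‖Rb = 44.64 kΩ.
Fractional drop under load = R_th/(R_th + R_L) = 44.64 / (44.64 + 2880) = 0.01526.
So the output falls by 1.53 %.

1.53 %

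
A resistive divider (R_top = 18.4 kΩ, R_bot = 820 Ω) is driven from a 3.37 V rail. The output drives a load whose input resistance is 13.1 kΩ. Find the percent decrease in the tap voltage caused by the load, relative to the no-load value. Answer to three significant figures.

The divider's output (Thévenin) resistance is R_top‖R_bot = 785.0 Ω.
Fractional drop under load = R_th/(R_th + R_L) = 785.0 / (785.0 + 13100) = 0.05654.
So the output falls by 5.65 %.

5.65 %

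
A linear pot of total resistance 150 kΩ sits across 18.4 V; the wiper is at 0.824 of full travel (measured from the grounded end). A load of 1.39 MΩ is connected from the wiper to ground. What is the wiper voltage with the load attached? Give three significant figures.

V ≈ 14.9 V

The wiper splits the pot into (1−α)R = 26.40 kΩ above and αR = 123.6 kΩ below.
Lower section ‖ load = 113.5 kΩ.
V_wiper = 18.4 × 113.5/(26.40 + 113.5) = 14.9 V.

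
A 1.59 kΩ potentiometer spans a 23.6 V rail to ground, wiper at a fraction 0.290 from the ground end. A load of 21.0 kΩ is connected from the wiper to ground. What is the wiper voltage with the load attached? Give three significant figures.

V ≈ 6.74 V

The wiper splits the pot into (1−α)R = 1129 Ω above and αR = 461.1 Ω below.
Lower section ‖ load = 451.2 Ω.
V_wiper = 23.6 × 451.2/(1129 + 451.2) = 6.74 V.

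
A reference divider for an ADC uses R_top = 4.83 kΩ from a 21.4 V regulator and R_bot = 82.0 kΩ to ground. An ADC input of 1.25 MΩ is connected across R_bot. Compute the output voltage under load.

V_out ≈ 20.1 V

The load sits in parallel with R_bot: R_bot‖R_L = (82.0 × 1250) / (82.0 + 1250) = 76.95 kΩ.
V_out = 21.4 × 76.95 / (4.83 + 76.95) = 21.4 × 76.95/81.78 = 20.1 V.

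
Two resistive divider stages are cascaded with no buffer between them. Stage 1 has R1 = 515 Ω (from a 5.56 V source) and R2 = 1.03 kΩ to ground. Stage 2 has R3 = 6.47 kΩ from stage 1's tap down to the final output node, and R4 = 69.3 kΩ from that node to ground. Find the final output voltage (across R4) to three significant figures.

Stage 2 presents R3+R4 = 75770 Ω as a load on stage 1's tap.
Stage 1's lower leg becomes R2‖(R3+R4) = 1016 Ω, so V_mid = 5.56 × 1016/1531 = 3.690 V.
Stage 2 is itself unloaded: V_out = V_mid × R4/(R3+R4) = 3.690 × 69300/75770 = 3.37 V.

V_out ≈ 3.37 V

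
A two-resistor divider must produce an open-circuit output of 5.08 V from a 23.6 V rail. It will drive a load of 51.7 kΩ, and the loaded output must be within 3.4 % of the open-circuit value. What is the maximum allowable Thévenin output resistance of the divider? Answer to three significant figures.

Loading drop = R_th/(R_th + R_L) ≤ 0.0340, so R_th ≤ R_L · ε/(1−ε) = 51.7 kΩ × 0.0340/0.9660 = 1.82 kΩ.

R_th ≤ 1.82 kΩ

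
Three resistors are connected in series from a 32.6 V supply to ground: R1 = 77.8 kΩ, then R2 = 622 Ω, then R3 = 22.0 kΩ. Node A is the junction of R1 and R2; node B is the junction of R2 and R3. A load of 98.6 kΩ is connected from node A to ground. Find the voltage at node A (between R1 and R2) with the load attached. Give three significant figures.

Below node A the series string R2+R3 = 22620 Ω sits in parallel with the 98600 Ω load: 18400 Ω.
V_A = 32.6 × 18400/(77800 + 18400) = 6.24 V.

V ≈ 6.24 V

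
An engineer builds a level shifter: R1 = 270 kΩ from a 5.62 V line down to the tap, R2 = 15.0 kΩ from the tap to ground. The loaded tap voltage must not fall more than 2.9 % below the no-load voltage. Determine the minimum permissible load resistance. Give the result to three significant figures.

R_L(min) ≈ 476 kΩ

Output resistance R_th = R1‖R2 = (270 × 15.0)/285.0 = 14.21 kΩ.
The fractional drop is R_th/(R_th + R_L); requiring this ≤ 0.0290 gives R_L ≥ R_th(1/0.0290 − 1) = 14.21 × 33.48 = 476 kΩ.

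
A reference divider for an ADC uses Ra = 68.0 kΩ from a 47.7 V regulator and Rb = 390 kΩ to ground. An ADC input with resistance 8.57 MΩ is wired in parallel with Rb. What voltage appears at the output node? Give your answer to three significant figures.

V_out ≈ 40.3 V

The load sits in parallel with Rb: Rb‖R_L = (390 × 8570) / (390 + 8570) = 373.0 kΩ.
V_out = 47.7 × 373.0 / (68.0 + 373.0) = 47.7 × 373.0/441.0 = 40.3 V.
(Unloaded it would have been 40.6 V.)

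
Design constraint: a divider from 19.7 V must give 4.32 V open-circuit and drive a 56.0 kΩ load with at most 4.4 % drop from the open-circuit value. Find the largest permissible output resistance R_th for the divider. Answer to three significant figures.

R_th ≤ 2.58 kΩ

Loading drop = R_th/(R_th + R_L) ≤ 0.0440, so R_th ≤ R_L · ε/(1−ε) = 56.0 kΩ × 0.0440/0.9560 = 2.58 kΩ.
(Any R1, R2 with R2/(R1+R2) = 0.219 and R1‖R2 ≤ 2.58 kΩ will meet the spec.)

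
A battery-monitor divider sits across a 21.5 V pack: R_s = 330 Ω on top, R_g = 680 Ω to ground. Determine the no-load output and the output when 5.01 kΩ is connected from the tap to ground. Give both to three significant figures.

Open-circuit: V = 21.5 × 680/(330 + 680) = 14.5 V.
With the load, R_g becomes R_g‖R_L = 598.7 Ω, so V = 21.5 × 598.7/928.7 = 13.9 V.

Unloaded: 14.5 V; loaded: 13.9 V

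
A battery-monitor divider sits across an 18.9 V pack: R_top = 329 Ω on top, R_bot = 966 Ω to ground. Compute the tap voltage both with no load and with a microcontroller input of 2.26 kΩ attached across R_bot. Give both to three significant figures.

Open-circuit: V = 18.9 × 966/(329 + 966) = 14.1 V.
With the load, R_bot becomes R_bot‖R_L = 676.7 Ω, so V = 18.9 × 676.7/1006 = 12.7 V.

Unloaded: 14.1 V; loaded: 12.7 V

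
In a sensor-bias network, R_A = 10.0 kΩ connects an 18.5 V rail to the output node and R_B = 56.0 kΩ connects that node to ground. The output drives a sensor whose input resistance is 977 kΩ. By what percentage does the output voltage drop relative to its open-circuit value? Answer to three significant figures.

The divider's output (Thévenin) resistance is R_A‖R_B = 8.485 kΩ.
Fractional drop under load = R_th/(R_th + R_L) = 8.485 / (8.485 + 977) = 0.008610.
So the output falls by 0.861 %.

0.861 %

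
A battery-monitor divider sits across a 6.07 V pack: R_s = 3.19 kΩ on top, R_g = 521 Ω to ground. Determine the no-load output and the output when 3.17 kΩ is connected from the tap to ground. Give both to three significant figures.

Open-circuit: V = 6.07 × 521/(3190 + 521) = 0.852 V.
With the load, R_g becomes R_g‖R_L = 447.5 Ω, so V = 6.07 × 447.5/3637 = 0.747 V.

Unloaded: 0.852 V; loaded: 0.747 V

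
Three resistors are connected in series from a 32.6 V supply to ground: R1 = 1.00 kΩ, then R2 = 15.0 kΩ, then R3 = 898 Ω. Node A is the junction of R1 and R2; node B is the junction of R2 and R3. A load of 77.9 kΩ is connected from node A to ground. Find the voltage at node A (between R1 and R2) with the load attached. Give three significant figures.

Below node A the series string R2+R3 = 15900 Ω sits in parallel with the 77900 Ω load: 13200 Ω.
V_A = 32.6 × 13200/(1000 + 13200) = 30.3 V.

V ≈ 30.3 V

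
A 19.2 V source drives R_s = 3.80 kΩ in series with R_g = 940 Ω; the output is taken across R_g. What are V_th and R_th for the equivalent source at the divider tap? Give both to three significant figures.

V_th is the open-circuit tap voltage: 19.2 × 940/(3800 + 940) = 3.81 V.
With the supply zeroed, R_s and R_g appear in parallel from the tap: R_th = R_s‖R_g = (3800 × 940)/4740 = 754 Ω.

V_th = 3.81 V, R_th = 754 Ω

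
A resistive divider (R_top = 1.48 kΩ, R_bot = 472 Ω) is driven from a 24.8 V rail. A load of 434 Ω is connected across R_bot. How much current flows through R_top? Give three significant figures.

I ≈ 14.5 mA

R_bot‖R_L = 226.1 Ω, so the source sees R_top + R_bot‖R_L = 1706 Ω.
I = 24.8 V / 1706 Ω = 14.5 mA.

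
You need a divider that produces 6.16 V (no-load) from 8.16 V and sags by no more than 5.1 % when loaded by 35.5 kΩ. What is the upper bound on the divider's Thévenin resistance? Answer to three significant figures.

R_th ≤ 1.91 kΩ

Loading drop = R_th/(R_th + R_L) ≤ 0.0510, so R_th ≤ R_L · ε/(1−ε) = 35.5 kΩ × 0.0510/0.9490 = 1.91 kΩ.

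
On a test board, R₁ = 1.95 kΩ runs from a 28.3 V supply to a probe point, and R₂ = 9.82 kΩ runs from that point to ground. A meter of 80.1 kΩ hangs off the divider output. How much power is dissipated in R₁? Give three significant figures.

P ≈ 13.6 mW

Total resistance from the source is R₁ + (R₂‖R_L) = 10.70 kΩ, so I = 28.3/10.70 kΩ = 2.645 mA.
P = I²·R₁ = (2.645 mA)² × 1.95 kΩ = 13.6 mW.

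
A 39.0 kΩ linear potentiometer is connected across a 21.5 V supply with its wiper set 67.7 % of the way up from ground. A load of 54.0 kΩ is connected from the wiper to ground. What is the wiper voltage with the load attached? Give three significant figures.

The wiper splits the pot into (1−α)R = 12.60 kΩ above and αR = 26.40 kΩ below.
Lower section ‖ load = 17.73 kΩ.
V_wiper = 21.5 × 17.73/(12.60 + 17.73) = 12.6 V.

V ≈ 12.6 V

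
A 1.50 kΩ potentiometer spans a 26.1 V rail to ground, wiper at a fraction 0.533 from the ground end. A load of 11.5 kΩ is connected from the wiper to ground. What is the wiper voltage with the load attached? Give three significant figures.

The wiper splits the pot into (1−α)R = 700.5 Ω above and αR = 799.5 Ω below.
Lower section ‖ load = 747.5 Ω.
V_wiper = 26.1 × 747.5/(700.5 + 747.5) = 13.5 V.

V ≈ 13.5 V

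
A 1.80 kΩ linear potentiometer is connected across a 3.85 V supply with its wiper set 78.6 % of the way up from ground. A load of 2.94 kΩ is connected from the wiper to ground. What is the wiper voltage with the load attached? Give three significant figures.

The wiper splits the pot into (1−α)R = 385.2 Ω above and αR = 1415 Ω below.
Lower section ‖ load = 955.2 Ω.
V_wiper = 3.85 × 955.2/(385.2 + 955.2) = 2.74 V.

V ≈ 2.74 V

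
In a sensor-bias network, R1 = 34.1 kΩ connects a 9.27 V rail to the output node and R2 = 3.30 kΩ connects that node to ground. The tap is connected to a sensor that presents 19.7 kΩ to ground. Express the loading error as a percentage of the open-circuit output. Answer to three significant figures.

Unloaded V = 9.27 × 3.30/37.40 = 0.81794 V.
Loaded: R2‖R_L = 2.827 kΩ, giving V = 9.27 × 2.827/36.93 = 0.70957 V.
Drop = (0.81794 − 0.70957) / 0.81794 = 13.2 %.

13.2 %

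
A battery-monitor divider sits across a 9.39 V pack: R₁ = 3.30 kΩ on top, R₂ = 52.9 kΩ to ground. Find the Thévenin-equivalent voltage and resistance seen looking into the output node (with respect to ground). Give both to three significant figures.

V_th = 8.84 V, R_th = 3.11 kΩ

V_th is the open-circuit tap voltage: 9.39 × 52.9/(3.30 + 52.9) = 8.84 V.
With the supply zeroed, R₁ and R₂ appear in parallel from the tap: R_th = R₁‖R₂ = (3.30 × 52.9)/56.20 = 3.11 kΩ.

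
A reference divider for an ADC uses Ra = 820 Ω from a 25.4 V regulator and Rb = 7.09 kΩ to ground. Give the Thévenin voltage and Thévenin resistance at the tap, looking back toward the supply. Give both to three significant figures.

V_th = 22.8 V, R_th = 735 Ω

V_th is the open-circuit tap voltage: 25.4 × 7090/(820 + 7090) = 22.8 V.
With the supply zeroed, Ra and Rb appear in parallel from the tap: R_th = Ra‖Rb = (820 × 7090)/7910 = 735 Ω.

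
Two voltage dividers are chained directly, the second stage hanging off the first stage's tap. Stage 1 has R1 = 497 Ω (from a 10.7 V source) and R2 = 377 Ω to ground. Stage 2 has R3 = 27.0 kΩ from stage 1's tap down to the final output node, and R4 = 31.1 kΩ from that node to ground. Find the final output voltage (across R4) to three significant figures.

Stage 2 presents R3+R4 = 58100 Ω as a load on stage 1's tap.
Stage 1's lower leg becomes R2‖(R3+R4) = 374.6 Ω, so V_mid = 10.7 × 374.6/871.6 = 4.598 V.
Stage 2 is itself unloaded: V_out = V_mid × R4/(R3+R4) = 4.598 × 31100/58100 = 2.46 V.

V_out ≈ 2.46 V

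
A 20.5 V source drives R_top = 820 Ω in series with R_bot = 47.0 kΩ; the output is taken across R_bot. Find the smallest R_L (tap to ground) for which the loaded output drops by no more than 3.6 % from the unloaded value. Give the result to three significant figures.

Output resistance R_th = R_top‖R_bot = (820 × 47000)/47820 = 805.9 Ω.
The fractional drop is R_th/(R_th + R_L); requiring this ≤ 0.0360 gives R_L ≥ R_th(1/0.0360 − 1) = 805.9 × 26.78 = 21.6 kΩ.

R_L(min) ≈ 21.6 kΩ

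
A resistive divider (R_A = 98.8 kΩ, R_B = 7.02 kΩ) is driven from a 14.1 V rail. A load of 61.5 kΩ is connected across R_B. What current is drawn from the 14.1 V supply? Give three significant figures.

I ≈ 0.134 mA

R_B‖R_L = 6.301 kΩ, so the source sees R_A + R_B‖R_L = 105.1 kΩ.
I = 14.1 V / 105.1 kΩ = 0.134 mA.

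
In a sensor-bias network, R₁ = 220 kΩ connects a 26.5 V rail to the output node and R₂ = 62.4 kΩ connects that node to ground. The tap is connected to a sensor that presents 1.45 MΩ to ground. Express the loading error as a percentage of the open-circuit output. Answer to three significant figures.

The divider's output (Thévenin) resistance is R₁‖R₂ = 48.61 kΩ.
Fractional drop under load = R_th/(R_th + R_L) = 48.61 / (48.61 + 1450) = 0.03244.
So the output falls by 3.24 %.

3.24 %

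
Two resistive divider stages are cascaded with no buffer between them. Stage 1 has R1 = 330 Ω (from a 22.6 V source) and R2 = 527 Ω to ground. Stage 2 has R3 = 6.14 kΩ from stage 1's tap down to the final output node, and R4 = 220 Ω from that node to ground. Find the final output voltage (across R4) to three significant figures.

Stage 2 presents R3+R4 = 6360 Ω as a load on stage 1's tap.
Stage 1's lower leg becomes R2‖(R3+R4) = 486.7 Ω, so V_mid = 22.6 × 486.7/816.7 = 13.47 V.
Stage 2 is itself unloaded: V_out = V_mid × R4/(R3+R4) = 13.47 × 220/6360 = 0.466 V.

V_out ≈ 0.466 V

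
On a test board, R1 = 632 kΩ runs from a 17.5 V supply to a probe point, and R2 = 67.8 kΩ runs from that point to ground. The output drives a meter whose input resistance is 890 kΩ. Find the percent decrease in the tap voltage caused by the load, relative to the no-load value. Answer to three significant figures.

6.44 %

The divider's output (Thévenin) resistance is R1‖R2 = 61.23 kΩ.
Fractional drop under load = R_th/(R_th + R_L) = 61.23 / (61.23 + 890) = 0.06437.
So the output falls by 6.44 %.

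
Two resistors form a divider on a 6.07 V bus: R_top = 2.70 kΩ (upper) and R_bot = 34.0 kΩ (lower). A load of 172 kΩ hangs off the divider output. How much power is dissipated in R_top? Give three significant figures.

P ≈ 0.103 mW

Total resistance from the source is R_top + (R_bot‖R_L) = 31.09 kΩ, so I = 6.07/31.09 kΩ = 0.1952 mA.
P = I²·R_top = (0.1952 mA)² × 2.70 kΩ = 0.103 mW.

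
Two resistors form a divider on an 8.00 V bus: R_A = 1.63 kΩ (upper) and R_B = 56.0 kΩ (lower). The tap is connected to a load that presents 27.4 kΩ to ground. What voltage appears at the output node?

The load sits in parallel with R_B: R_B‖R_L = (56.0 × 27.4) / (56.0 + 27.4) = 18.40 kΩ.
V_out = 8.00 × 18.40 / (1.63 + 18.40) = 8.00 × 18.40/20.03 = 7.35 V.
(Unloaded it would have been 7.77 V.)

V_out ≈ 7.35 V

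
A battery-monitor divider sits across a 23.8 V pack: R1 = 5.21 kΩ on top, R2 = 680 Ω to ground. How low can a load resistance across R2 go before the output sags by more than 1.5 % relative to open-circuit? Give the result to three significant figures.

Output resistance R_th = R1‖R2 = (5210 × 680)/5890 = 601.5 Ω.
The fractional drop is R_th/(R_th + R_L); requiring this ≤ 0.0150 gives R_L ≥ R_th(1/0.0150 − 1) = 601.5 × 65.67 = 39.5 kΩ.

R_L(min) ≈ 39.5 kΩ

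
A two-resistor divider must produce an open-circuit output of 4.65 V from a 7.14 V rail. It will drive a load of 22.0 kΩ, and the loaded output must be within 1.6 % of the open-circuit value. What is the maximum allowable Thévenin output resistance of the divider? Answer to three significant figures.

Loading drop = R_th/(R_th + R_L) ≤ 0.0160, so R_th ≤ R_L · ε/(1−ε) = 22.0 kΩ × 0.0160/0.9840 = 358 Ω.

R_th ≤ 358 Ω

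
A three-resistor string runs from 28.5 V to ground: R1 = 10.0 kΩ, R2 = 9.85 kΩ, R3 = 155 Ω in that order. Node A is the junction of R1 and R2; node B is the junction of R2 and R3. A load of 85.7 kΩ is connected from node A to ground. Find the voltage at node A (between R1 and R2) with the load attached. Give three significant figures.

Below node A the series string R2+R3 = 10000 Ω sits in parallel with the 85700 Ω load: 8959 Ω.
V_A = 28.5 × 8959/(10000 + 8959) = 13.5 V.

V ≈ 13.5 V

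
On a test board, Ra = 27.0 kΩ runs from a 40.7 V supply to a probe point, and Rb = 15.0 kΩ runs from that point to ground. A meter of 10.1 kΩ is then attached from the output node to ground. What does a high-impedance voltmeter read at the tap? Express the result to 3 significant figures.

V_out ≈ 7.44 V

The load sits in parallel with Rb: Rb‖R_L = (15.0 × 10.1) / (15.0 + 10.1) = 6.036 kΩ.
V_out = 40.7 × 6.036 / (27.0 + 6.036) = 40.7 × 6.036/33.04 = 7.44 V.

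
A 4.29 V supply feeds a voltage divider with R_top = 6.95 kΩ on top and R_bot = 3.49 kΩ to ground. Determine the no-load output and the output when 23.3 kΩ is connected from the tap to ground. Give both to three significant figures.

Unloaded: 1.43 V; loaded: 1.30 V

Open-circuit: V = 4.29 × 3.49/(6.95 + 3.49) = 1.43 V.
With the load, R_bot becomes R_bot‖R_L = 3.035 kΩ, so V = 4.29 × 3.035/9.985 = 1.30 V.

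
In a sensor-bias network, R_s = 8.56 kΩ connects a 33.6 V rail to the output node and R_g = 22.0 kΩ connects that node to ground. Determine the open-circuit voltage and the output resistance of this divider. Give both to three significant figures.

V_th is the open-circuit tap voltage: 33.6 × 22.0/(8.56 + 22.0) = 24.2 V.
With the supply zeroed, R_s and R_g appear in parallel from the tap: R_th = R_s‖R_g = (8.56 × 22.0)/30.56 = 6.16 kΩ.

V_th = 24.2 V, R_th = 6.16 kΩ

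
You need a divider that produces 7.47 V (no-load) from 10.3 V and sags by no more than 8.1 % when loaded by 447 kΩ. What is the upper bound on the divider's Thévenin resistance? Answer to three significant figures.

R_th ≤ 39.4 kΩ

Loading drop = R_th/(R_th + R_L) ≤ 0.0810, so R_th ≤ R_L · ε/(1−ε) = 447 kΩ × 0.0810/0.9190 = 39.4 kΩ.
(Any R1, R2 with R2/(R1+R2) = 0.725 and R1‖R2 ≤ 39.4 kΩ will meet the spec.)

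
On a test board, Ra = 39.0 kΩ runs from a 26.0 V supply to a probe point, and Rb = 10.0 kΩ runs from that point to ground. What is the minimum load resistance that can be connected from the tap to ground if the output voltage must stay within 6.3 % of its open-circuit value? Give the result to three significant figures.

Output resistance R_th = Ra‖Rb = (39.0 × 10.0)/49.00 = 7.959 kΩ.
The fractional drop is R_th/(R_th + R_L); requiring this ≤ 0.0630 gives R_L ≥ R_th(1/0.0630 − 1) = 7.959 × 14.87 = 118 kΩ.

R_L(min) ≈ 118 kΩ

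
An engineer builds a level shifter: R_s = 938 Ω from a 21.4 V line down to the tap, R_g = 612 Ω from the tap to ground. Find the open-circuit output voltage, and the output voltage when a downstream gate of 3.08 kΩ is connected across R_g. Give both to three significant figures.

Open-circuit: V = 21.4 × 612/(938 + 612) = 8.45 V.
With the load, R_g becomes R_g‖R_L = 510.6 Ω, so V = 21.4 × 510.6/1449 = 7.54 V.

Unloaded: 8.45 V; loaded: 7.54 V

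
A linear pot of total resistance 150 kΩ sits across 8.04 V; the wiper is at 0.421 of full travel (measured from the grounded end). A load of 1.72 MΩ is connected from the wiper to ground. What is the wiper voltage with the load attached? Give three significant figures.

V ≈ 3.31 V

The wiper splits the pot into (1−α)R = 86.85 kΩ above and αR = 63.15 kΩ below.
Lower section ‖ load = 60.91 kΩ.
V_wiper = 8.04 × 60.91/(86.85 + 60.91) = 3.31 V.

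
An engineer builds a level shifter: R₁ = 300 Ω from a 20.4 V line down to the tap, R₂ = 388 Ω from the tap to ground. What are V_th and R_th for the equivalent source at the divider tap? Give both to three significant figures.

V_th is the open-circuit tap voltage: 20.4 × 388/(300 + 388) = 11.5 V.
With the supply zeroed, R₁ and R₂ appear in parallel from the tap: R_th = R₁‖R₂ = (300 × 388)/688.0 = 169 Ω.

V_th = 11.5 V, R_th = 169 Ω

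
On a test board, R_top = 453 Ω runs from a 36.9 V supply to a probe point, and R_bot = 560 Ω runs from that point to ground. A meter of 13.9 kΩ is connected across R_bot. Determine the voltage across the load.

The load sits in parallel with R_bot: R_bot‖R_L = (560 × 13900) / (560 + 13900) = 538.3 Ω.
V_out = 36.9 × 538.3 / (453 + 538.3) = 36.9 × 538.3/991.3 = 20.0 V.

V_out ≈ 20.0 V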